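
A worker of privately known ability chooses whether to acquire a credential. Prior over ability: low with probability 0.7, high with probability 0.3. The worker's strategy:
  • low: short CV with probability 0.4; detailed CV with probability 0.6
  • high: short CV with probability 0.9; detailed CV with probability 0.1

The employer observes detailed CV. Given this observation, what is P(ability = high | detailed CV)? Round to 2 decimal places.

0.07

Apply Bayes' rule using the sender's strategy as the likelihood.
P(detailed CV) = 0.7·0.6 + 0.3·0.1 = 0.45
P(high | detailed CV) = (0.3·0.1) / 0.45 = 0.03 / 0.45 = 0.0666667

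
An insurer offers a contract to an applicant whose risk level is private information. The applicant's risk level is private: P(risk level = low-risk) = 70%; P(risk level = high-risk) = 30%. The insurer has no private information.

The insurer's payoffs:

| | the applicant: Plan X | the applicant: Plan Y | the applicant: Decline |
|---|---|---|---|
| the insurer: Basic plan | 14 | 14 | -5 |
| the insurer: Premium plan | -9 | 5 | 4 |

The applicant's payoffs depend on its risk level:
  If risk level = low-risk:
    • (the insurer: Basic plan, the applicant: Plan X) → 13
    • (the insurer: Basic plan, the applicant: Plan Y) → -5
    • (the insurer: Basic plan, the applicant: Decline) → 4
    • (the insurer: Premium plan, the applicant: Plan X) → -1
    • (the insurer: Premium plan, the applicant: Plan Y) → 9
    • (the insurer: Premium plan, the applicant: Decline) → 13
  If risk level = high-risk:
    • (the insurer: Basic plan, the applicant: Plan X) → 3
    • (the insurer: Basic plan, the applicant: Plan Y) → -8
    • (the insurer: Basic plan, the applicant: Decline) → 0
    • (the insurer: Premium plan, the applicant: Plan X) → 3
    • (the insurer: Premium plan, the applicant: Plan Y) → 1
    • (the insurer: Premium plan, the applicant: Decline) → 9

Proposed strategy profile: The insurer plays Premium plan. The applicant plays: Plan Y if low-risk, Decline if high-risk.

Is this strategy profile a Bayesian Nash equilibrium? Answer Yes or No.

The insurer plays Premium plan: E[Premium plan] = 0.7·(5) + 0.3·(4) = 4.7; E[Basic plan] = 8.3. Not best-responding. ✗
The applicant (risk level low-risk), facing Premium plan: Plan X gives -1, Plan Y gives 9, Decline gives 13. Proposed Plan Y is not best — profitable deviation exists. ✗
The applicant (risk level high-risk), facing Premium plan: Plan X gives 3, Plan Y gives 1, Decline gives 9. Proposed Decline is best. ✓

No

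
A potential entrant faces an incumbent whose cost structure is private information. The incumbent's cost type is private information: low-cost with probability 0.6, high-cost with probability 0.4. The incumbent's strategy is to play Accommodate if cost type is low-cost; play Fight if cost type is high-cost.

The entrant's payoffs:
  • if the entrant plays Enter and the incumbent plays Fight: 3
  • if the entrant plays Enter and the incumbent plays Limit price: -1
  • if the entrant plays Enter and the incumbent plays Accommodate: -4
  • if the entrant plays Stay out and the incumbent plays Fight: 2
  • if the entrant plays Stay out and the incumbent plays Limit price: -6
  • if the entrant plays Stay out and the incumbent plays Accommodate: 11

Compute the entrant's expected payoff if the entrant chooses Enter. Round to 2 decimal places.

-1.20

E[Enter] = 0.6·(-4) + 0.4·3 = (-2.4) + 1.2 = -1.2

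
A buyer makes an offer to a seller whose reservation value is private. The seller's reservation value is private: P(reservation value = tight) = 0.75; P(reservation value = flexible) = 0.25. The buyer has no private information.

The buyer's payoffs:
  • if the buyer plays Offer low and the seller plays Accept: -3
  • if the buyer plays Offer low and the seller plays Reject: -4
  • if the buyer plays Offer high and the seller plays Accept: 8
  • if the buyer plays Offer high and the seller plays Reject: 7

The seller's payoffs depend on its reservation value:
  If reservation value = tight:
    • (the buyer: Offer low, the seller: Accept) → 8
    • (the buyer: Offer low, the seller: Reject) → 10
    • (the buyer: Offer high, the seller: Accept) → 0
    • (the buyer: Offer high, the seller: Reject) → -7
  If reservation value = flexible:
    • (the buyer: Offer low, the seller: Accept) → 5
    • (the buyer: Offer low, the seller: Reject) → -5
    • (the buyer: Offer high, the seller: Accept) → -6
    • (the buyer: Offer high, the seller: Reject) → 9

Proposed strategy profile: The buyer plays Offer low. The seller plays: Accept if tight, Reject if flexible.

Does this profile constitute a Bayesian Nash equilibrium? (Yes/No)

The buyer plays Offer low: E[Offer low] = 0.75·(-3) + 0.25·(-4) = -3.25; E[Offer high] = 7.75. Not best-responding. ✗
The seller (reservation value tight), facing Offer low: Accept gives 8, Reject gives 10. Proposed Accept is not best — profitable deviation exists. ✗
The seller (reservation value flexible), facing Offer low: Accept gives 5, Reject gives -5. Proposed Reject is not best — profitable deviation exists. ✗

No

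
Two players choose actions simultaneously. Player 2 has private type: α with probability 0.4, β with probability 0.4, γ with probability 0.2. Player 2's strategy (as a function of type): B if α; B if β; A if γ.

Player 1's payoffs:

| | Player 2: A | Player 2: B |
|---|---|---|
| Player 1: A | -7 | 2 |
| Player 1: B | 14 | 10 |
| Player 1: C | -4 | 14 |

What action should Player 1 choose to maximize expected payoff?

B

Compute Player 1's expected payoff for each action, taking the expectation over Player 2's type.
E[A] = 0.4·(2) + 0.4·(2) + 0.2·(-7) = 0.2
E[B] = 0.4·(10) + 0.4·(10) + 0.2·(14) = 10.8
E[C] = 0.4·(14) + 0.4·(14) + 0.2·(-4) = 10.4
Best response: B (10.8 is the largest).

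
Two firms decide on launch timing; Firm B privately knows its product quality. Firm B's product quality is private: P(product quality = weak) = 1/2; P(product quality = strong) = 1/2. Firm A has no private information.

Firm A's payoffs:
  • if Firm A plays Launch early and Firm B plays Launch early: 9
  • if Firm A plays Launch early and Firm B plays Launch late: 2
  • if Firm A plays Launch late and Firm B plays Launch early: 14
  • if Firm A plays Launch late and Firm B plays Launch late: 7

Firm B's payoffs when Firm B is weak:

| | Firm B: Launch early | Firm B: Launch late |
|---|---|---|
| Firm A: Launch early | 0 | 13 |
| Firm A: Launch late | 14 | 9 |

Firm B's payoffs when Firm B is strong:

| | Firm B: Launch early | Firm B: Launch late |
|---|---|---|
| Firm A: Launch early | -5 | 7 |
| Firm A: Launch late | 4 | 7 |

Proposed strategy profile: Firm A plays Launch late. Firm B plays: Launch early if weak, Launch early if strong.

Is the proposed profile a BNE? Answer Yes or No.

Firm A plays Launch late: E[Launch late] = 1/2·(14) + 1/2·(14) = 14; E[Launch early] = 9. Best-responding. ✓
Firm B (product quality weak), facing Launch late: Launch early gives 14, Launch late gives 9. Proposed Launch early is best. ✓
Firm B (product quality strong), facing Launch late: Launch early gives 4, Launch late gives 7. Proposed Launch early is not best — profitable deviation exists. ✗

No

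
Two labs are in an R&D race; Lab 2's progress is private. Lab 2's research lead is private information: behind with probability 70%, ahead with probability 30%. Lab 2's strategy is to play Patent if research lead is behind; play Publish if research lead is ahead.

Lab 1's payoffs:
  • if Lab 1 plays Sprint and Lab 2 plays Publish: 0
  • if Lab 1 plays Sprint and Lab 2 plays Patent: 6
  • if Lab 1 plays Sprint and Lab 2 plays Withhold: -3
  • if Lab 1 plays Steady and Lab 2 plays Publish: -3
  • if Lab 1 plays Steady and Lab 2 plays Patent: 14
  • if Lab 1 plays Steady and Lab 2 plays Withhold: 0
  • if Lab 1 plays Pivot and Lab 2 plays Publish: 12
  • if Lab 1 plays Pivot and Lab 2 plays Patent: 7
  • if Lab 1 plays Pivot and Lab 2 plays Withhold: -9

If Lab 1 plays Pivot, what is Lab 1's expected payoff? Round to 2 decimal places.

E[Pivot] = 0.7·7 + 0.3·12 = 4.9 + 3.6 = 8.5

8.50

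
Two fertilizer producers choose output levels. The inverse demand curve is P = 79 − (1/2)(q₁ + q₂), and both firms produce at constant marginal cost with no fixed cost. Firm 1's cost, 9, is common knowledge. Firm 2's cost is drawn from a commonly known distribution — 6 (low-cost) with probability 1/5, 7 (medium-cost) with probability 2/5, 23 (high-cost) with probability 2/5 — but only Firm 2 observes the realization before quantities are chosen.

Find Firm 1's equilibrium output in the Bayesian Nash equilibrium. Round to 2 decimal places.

Firm 2 with cost c maximizes (79 − (1/2)(q₁+q₂) − c)·q₂, giving q₂(c) = (79 − c − (1/2)q₁).
E[c₂] = 1/5·6 + 2/5·7 + 2/5·23 = 13.2
Firm 1's FOC against E[q₂] yields q₁ = (79 − 2·9 + E[c₂])/(3/2) = (79 − 18 + 13.2)/(3/2) = 49.4667.

49.47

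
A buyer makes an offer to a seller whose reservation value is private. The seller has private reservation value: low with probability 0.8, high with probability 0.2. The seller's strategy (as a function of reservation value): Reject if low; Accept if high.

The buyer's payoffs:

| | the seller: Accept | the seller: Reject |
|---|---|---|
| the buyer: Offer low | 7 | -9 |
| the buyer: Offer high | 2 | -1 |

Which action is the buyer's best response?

E[Offer low] = 0.8·(-9) + 0.2·(7) = -5.8
E[Offer high] = 0.8·(-1) + 0.2·(2) = -0.4
Best response: Offer high (-0.4 is the largest).

Offer high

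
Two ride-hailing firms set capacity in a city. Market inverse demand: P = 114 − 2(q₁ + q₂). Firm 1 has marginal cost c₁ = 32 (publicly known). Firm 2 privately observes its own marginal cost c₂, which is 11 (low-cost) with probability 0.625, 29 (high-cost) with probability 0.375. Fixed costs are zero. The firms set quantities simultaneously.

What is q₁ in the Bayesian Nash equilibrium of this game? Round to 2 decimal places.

Each type of Firm 2 best-responds to q₁; Firm 1 best-responds to the expected q₂ over Firm 2's types.
Firm 2 with cost c maximizes (114 − 2(q₁+q₂) − c)·q₂, giving q₂(c) = (114 − c − 2q₁)/4.
E[c₂] = 0.625·11 + 0.375·29 = 17.75
Firm 1's FOC against E[q₂] yields q₁ = (114 − 2·32 + E[c₂])/6 = (114 − 64 + 17.75)/6 = 11.2917.

11.29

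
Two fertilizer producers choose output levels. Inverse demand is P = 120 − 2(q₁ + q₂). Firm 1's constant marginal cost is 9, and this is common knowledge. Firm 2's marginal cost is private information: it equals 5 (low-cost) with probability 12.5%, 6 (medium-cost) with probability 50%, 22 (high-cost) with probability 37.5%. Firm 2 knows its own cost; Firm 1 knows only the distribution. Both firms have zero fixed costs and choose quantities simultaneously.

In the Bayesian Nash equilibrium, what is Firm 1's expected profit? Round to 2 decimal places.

Type-c best response for Firm 2: q₂(c) = (120 − c)/4 − q₁/2.
Firm 1 maximizes expected profit; its first-order condition is 120 − 4q₁ − 2E[q₂] − 9 = 0.
Substituting E[q₂] and solving: E[c₂] = 11.875, so q₁ = (120 − 2·9 + 11.875)/6 = 18.9792.
E[P] = 120 − 2·(q₁ + E[q₂]) = 46.9583; Firm 1's expected profit = (E[P] − 9)·q₁ = (46.9583 − 9)·18.9792 = 720.418.

720.42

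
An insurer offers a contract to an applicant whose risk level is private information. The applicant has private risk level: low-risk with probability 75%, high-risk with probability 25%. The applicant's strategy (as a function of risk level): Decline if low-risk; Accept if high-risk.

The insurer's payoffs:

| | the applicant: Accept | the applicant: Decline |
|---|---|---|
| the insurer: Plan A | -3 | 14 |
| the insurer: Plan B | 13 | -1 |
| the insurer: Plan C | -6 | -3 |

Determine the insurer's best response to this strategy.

Plan A

E[Plan A] = 0.75·(14) + 0.25·(-3) = 9.75
E[Plan B] = 0.75·(-1) + 0.25·(13) = 2.5
E[Plan C] = 0.75·(-3) + 0.25·(-6) = -3.75
Best response: Plan A (9.75 is the largest).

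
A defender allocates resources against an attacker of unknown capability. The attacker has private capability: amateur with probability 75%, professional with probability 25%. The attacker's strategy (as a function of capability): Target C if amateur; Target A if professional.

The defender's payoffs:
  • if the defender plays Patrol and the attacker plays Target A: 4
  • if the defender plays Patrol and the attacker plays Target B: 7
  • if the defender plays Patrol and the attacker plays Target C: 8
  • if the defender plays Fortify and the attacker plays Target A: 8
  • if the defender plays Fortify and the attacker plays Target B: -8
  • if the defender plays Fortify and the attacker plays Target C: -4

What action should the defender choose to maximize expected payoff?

Patrol

E[Patrol] = 0.75·(8) + 0.25·(4) = 7
E[Fortify] = 0.75·(-4) + 0.25·(8) = -1
Best response: Patrol (7 is the largest).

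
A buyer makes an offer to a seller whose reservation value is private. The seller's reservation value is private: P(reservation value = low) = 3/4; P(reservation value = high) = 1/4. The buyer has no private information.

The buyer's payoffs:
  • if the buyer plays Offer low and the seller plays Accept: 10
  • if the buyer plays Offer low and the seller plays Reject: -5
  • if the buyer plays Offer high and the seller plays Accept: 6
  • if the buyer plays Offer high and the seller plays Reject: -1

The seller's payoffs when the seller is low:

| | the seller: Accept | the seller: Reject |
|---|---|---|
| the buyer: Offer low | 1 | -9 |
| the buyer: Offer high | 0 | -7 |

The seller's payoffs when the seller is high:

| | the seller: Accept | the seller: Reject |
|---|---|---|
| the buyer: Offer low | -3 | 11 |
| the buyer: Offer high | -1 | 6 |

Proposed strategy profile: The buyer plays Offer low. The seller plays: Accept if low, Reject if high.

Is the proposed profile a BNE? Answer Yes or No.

Yes

The buyer plays Offer low: E[Offer low] = 3/4·(10) + 1/4·(-5) = 25/4; E[Offer high] = 17/4. Best-responding. ✓
The seller (reservation value low), facing Offer low: Accept gives 1, Reject gives -9. Proposed Accept is best. ✓
The seller (reservation value high), facing Offer low: Accept gives -3, Reject gives 11. Proposed Reject is best. ✓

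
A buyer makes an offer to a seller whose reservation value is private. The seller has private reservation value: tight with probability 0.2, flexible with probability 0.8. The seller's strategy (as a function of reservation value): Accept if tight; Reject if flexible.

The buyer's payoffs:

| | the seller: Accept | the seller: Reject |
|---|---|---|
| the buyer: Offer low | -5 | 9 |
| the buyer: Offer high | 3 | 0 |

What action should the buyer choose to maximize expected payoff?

Compute the buyer's expected payoff for each action, taking the expectation over the seller's type.
E[Offer low] = 0.2·(-5) + 0.8·(9) = 6.2
E[Offer high] = 0.2·(3) + 0.8·(0) = 0.6
Best response: Offer low (6.2 is the largest).

Offer low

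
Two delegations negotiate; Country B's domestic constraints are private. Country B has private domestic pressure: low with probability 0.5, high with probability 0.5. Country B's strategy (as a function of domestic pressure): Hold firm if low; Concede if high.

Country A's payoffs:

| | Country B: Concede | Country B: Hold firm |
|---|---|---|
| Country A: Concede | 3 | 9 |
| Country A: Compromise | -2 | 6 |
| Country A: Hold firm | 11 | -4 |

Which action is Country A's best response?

Concede

E[Concede] = 0.5·(9) + 0.5·(3) = 6
E[Compromise] = 0.5·(6) + 0.5·(-2) = 2
E[Hold firm] = 0.5·(-4) + 0.5·(11) = 3.5
Best response: Concede (6 is the largest).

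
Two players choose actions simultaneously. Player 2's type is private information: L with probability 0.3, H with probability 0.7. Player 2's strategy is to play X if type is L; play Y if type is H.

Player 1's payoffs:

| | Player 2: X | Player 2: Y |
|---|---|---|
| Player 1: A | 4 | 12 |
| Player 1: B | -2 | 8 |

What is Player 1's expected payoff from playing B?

Take the expectation over Player 2's type, weighting each type's action by its prior probability.
E[B] = 0.3·(-2) + 0.7·8 = (-0.6) + 5.6 = 5

5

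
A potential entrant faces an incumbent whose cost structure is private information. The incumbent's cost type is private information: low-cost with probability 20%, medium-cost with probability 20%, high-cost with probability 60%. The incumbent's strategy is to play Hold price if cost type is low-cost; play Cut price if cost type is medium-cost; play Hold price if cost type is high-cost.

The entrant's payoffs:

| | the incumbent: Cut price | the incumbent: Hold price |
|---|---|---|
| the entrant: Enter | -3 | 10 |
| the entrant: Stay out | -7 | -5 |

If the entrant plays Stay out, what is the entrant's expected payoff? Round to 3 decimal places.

-5.400

Take the expectation over the incumbent's cost type, weighting each type's action by its prior probability.
E[Stay out] = 0.2·(-5) + 0.2·(-7) + 0.6·(-5) = (-1) + (-1.4) + (-3) = -5.4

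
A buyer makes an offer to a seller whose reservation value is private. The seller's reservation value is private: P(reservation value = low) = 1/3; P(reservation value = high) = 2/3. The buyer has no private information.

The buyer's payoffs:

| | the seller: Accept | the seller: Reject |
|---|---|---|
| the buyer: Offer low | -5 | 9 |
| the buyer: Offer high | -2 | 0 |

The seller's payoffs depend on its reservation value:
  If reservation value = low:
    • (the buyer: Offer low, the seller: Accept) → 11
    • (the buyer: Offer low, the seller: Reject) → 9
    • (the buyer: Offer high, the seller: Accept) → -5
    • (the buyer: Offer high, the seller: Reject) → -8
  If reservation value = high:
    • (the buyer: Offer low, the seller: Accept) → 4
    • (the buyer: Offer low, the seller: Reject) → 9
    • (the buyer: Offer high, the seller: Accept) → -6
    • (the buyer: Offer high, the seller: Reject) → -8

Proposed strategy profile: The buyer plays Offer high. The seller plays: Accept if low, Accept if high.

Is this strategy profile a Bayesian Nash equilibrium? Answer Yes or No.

The buyer plays Offer high: E[Offer high] = 1/3·(-2) + 2/3·(-2) = -2; E[Offer low] = -5. Best-responding. ✓
The seller (reservation value low), facing Offer high: Accept gives -5, Reject gives -8. Proposed Accept is best. ✓
The seller (reservation value high), facing Offer high: Accept gives -6, Reject gives -8. Proposed Accept is best. ✓

Yes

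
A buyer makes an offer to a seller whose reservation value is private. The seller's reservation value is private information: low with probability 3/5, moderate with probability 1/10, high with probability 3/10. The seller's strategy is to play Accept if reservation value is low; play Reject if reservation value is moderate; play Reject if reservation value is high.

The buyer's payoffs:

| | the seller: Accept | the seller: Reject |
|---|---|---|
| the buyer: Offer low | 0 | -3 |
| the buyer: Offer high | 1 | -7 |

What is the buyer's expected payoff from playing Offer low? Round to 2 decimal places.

-1.20

E[Offer low] = 3/5·0 + 1/10·(-3) + 3/10·(-3) = 0 + (-3/10) + (-9/10) = -6/5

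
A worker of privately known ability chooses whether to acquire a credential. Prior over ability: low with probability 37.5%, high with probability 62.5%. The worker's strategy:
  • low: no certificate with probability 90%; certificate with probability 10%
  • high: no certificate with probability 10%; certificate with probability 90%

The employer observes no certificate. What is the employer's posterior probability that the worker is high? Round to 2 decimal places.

0.16

P(no certificate) = 0.375·0.9 + 0.625·0.1 = 0.4
P(high | no certificate) = (0.625·0.1) / 0.4 = 0.0625 / 0.4 = 0.15625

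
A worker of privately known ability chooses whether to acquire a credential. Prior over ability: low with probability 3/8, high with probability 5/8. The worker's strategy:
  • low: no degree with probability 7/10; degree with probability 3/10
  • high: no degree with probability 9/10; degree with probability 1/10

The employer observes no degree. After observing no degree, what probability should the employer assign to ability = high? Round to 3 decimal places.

P(no degree) = (3/8)·(7/10) + (5/8)·(9/10) = 33/40
P(high | no degree) = ((5/8)·(9/10)) / (33/40) = (9/16) / (33/40) = 15/22

0.682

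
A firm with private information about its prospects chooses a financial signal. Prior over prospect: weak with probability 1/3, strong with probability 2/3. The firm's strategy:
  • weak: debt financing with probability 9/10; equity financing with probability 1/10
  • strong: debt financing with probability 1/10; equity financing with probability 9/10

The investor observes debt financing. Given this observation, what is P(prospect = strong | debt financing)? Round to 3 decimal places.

0.182

Apply Bayes' rule using the sender's strategy as the likelihood.
P(debt financing) = (1/3)·(9/10) + (2/3)·(1/10) = 11/30
P(strong | debt financing) = ((2/3)·(1/10)) / (11/30) = (1/15) / (11/30) = 2/11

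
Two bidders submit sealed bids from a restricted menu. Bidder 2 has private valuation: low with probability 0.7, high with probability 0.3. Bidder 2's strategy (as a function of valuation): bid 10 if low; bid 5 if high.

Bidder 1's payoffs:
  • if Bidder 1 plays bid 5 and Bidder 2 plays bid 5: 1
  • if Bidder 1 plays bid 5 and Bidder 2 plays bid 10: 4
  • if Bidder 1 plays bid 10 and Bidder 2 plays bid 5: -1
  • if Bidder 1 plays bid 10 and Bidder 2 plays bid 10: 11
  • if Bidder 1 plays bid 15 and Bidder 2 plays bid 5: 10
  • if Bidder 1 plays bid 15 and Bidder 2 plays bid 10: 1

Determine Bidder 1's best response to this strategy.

E[bid 5] = 0.7·(4) + 0.3·(1) = 3.1
E[bid 10] = 0.7·(11) + 0.3·(-1) = 7.4
E[bid 15] = 0.7·(1) + 0.3·(10) = 3.7
Best response: bid 10 (7.4 is the largest).

bid 10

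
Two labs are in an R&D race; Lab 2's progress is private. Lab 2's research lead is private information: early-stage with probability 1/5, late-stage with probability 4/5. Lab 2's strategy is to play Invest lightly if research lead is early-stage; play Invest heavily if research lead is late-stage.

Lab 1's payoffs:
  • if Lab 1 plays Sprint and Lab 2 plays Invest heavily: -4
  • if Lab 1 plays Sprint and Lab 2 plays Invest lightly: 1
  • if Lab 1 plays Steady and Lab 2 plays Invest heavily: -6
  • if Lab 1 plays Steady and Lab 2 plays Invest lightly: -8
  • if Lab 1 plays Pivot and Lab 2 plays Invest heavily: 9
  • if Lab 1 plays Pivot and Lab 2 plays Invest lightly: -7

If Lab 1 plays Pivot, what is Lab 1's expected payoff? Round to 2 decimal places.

E[Pivot] = 1/5·(-7) + 4/5·9 = (-7/5) + 36/5 = 29/5

5.80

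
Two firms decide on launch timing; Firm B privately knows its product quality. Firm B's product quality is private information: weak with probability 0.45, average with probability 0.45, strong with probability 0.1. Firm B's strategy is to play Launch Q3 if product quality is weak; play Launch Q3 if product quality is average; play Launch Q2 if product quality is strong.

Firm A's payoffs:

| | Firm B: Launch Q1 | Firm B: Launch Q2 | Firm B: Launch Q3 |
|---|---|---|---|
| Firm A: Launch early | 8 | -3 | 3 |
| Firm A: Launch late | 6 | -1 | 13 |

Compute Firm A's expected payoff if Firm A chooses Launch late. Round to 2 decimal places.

11.60

E[Launch late] = 0.45·13 + 0.45·13 + 0.1·(-1) = 5.85 + 5.85 + (-0.1) = 11.6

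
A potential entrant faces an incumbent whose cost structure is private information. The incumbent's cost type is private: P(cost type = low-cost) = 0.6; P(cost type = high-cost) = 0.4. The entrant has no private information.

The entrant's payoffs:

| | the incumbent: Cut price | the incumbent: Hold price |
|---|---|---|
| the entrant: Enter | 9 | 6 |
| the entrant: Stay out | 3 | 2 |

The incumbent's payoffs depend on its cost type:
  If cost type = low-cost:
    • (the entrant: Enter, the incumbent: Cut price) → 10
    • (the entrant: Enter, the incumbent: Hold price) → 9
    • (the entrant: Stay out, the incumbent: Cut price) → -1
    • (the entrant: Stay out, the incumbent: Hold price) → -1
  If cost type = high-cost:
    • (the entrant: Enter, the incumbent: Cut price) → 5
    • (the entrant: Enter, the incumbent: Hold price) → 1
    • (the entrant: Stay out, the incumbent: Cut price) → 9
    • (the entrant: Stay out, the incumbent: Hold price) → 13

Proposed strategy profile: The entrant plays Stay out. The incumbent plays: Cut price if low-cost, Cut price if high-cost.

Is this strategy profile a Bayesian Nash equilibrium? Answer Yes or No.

The entrant plays Stay out: E[Stay out] = 0.6·(3) + 0.4·(3) = 3; E[Enter] = 9. Not best-responding. ✗
The incumbent (cost type low-cost), facing Stay out: Cut price gives -1, Hold price gives -1. Proposed Cut price is best. ✓
The incumbent (cost type high-cost), facing Stay out: Cut price gives 9, Hold price gives 13. Proposed Cut price is not best — profitable deviation exists. ✗

No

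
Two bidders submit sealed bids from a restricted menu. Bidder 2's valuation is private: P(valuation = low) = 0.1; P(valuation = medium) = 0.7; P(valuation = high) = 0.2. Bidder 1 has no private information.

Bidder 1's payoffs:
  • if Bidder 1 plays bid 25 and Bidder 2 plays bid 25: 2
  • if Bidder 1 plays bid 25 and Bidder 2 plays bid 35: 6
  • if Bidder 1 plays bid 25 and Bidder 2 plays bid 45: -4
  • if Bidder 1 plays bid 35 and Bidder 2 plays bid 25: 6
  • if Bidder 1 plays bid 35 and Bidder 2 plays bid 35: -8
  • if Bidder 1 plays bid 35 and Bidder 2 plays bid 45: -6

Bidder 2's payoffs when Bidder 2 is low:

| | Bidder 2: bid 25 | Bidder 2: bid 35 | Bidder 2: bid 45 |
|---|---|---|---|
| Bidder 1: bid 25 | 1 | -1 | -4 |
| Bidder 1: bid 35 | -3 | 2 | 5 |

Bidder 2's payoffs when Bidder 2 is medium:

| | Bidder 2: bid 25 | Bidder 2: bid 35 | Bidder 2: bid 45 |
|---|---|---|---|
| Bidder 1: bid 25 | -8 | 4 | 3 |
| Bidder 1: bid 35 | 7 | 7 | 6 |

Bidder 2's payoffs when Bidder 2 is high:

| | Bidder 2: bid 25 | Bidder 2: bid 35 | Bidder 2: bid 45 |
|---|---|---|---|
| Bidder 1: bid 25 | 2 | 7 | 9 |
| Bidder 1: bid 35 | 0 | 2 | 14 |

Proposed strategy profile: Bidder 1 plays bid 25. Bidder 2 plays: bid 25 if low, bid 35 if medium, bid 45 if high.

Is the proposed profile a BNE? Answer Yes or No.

Yes

Bidder 1 plays bid 25: E[bid 25] = 0.1·(2) + 0.7·(6) + 0.2·(-4) = 3.6; E[bid 35] = -6.2. Best-responding. ✓
Bidder 2 (valuation low), facing bid 25: bid 25 gives 1, bid 35 gives -1, bid 45 gives -4. Proposed bid 25 is best. ✓
Bidder 2 (valuation medium), facing bid 25: bid 25 gives -8, bid 35 gives 4, bid 45 gives 3. Proposed bid 35 is best. ✓
Bidder 2 (valuation high), facing bid 25: bid 25 gives 2, bid 35 gives 7, bid 45 gives 9. Proposed bid 45 is best. ✓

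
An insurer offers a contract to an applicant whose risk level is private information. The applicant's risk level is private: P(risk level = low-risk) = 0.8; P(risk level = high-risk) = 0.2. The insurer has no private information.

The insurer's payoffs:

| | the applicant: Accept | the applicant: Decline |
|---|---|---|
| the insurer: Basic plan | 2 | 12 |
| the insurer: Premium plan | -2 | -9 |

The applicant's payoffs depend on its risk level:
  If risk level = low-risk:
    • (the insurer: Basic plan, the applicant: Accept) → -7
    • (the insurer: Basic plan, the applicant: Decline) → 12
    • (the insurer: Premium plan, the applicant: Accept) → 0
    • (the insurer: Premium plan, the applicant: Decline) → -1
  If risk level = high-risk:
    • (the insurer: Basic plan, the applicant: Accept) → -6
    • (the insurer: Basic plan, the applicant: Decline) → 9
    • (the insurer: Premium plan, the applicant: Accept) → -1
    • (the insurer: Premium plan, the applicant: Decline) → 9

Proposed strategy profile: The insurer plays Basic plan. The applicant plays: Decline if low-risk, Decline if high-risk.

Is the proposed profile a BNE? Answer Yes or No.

The insurer plays Basic plan: E[Basic plan] = 0.8·(12) + 0.2·(12) = 12; E[Premium plan] = -9. Best-responding. ✓
The applicant (risk level low-risk), facing Basic plan: Accept gives -7, Decline gives 12. Proposed Decline is best. ✓
The applicant (risk level high-risk), facing Basic plan: Accept gives -6, Decline gives 9. Proposed Decline is best. ✓

Yes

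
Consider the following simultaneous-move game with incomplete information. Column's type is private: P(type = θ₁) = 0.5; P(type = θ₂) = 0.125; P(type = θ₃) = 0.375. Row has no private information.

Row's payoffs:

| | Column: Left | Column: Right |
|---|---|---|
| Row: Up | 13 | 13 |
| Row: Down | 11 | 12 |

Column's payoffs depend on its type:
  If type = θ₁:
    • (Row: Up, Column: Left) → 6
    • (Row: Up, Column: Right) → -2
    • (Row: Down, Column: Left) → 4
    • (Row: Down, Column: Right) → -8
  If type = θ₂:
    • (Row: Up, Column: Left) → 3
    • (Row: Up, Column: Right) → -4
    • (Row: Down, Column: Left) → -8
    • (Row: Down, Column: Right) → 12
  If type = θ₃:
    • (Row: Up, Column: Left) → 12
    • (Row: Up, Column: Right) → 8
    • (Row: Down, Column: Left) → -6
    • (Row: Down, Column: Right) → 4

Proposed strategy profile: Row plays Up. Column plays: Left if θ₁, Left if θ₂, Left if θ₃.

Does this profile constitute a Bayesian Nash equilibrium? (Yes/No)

Yes

Row plays Up: E[Up] = 0.5·(13) + 0.125·(13) + 0.375·(13) = 13; E[Down] = 11. Best-responding. ✓
Column (type θ₁), facing Up: Left gives 6, Right gives -2. Proposed Left is best. ✓
Column (type θ₂), facing Up: Left gives 3, Right gives -4. Proposed Left is best. ✓
Column (type θ₃), facing Up: Left gives 12, Right gives 8. Proposed Left is best. ✓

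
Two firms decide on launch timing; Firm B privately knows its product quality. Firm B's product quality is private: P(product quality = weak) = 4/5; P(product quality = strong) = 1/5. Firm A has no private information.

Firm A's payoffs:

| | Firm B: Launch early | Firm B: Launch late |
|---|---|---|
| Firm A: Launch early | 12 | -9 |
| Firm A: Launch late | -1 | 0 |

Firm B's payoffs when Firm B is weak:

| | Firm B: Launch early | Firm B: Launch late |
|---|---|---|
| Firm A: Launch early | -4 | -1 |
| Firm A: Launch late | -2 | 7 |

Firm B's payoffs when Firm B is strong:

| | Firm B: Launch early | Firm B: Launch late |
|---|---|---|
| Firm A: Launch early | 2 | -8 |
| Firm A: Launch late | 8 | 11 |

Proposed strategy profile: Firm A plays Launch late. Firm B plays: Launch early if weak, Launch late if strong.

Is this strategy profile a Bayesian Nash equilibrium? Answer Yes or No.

Firm A plays Launch late: E[Launch late] = 4/5·(-1) + 1/5·(0) = -4/5; E[Launch early] = 39/5. Not best-responding. ✗
Firm B (product quality weak), facing Launch late: Launch early gives -2, Launch late gives 7. Proposed Launch early is not best — profitable deviation exists. ✗
Firm B (product quality strong), facing Launch late: Launch early gives 8, Launch late gives 11. Proposed Launch late is best. ✓

No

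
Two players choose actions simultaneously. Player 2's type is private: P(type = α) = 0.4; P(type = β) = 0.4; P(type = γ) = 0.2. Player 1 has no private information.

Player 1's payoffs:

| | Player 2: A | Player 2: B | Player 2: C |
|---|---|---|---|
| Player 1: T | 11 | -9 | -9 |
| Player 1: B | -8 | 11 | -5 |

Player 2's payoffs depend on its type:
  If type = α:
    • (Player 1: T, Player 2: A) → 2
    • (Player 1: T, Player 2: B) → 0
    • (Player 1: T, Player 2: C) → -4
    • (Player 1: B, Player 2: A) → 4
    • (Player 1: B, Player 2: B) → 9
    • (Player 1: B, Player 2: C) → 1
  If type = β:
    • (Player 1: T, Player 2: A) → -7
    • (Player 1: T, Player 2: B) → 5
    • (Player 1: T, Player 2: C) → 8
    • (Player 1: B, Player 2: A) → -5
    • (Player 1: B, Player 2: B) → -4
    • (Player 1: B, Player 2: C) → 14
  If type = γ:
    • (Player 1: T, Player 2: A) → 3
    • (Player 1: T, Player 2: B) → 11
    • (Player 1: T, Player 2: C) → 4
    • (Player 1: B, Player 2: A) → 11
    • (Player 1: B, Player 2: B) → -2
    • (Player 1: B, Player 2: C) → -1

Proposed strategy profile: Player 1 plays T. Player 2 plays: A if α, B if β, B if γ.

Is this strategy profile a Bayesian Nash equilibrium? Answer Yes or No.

A profile is a BNE iff every type of every player is best-responding given beliefs about the other side.
Player 1 plays T: E[T] = 0.4·(11) + 0.4·(-9) + 0.2·(-9) = -1; E[B] = 3.4. Not best-responding. ✗
Player 2 (type α), facing T: A gives 2, B gives 0, C gives -4. Proposed A is best. ✓
Player 2 (type β), facing T: A gives -7, B gives 5, C gives 8. Proposed B is not best — profitable deviation exists. ✗
Player 2 (type γ), facing T: A gives 3, B gives 11, C gives 4. Proposed B is best. ✓

No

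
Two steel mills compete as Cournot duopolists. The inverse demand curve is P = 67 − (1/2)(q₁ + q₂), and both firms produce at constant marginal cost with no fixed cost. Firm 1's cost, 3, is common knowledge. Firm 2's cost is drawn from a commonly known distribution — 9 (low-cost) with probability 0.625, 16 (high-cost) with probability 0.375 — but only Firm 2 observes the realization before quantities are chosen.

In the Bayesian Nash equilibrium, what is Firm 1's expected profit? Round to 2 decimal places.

1172.09

Type-c best response for Firm 2: q₂(c) = (67 − c) − q₁/2.
Firm 1 maximizes expected profit; its first-order condition is 67 − q₁ − (1/2)E[q₂] − 3 = 0.
Substituting E[q₂] and solving: E[c₂] = 11.625, so q₁ = (67 − 2·3 + 11.625)/(3/2) = 48.4167.
E[P] = 67 − (1/2)·(q₁ + E[q₂]) = 27.2083; Firm 1's expected profit = (E[P] − 3)·q₁ = (27.2083 − 3)·48.4167 = 1172.09.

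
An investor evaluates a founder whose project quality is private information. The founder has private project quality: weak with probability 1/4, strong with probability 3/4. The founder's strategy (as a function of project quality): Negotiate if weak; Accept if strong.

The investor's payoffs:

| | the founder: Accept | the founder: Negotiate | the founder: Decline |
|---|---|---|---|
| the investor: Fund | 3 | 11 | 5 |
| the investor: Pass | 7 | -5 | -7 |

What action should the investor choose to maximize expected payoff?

Fund

E[Fund] = 1/4·(11) + 3/4·(3) = 5
E[Pass] = 1/4·(-5) + 3/4·(7) = 4
Best response: Fund (5 is the largest).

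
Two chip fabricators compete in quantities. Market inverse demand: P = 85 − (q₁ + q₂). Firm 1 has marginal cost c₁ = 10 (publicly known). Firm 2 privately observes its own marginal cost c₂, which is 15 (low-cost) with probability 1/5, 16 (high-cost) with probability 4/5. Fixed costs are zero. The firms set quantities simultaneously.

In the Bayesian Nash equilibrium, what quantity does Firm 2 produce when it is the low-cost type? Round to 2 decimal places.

21.53

Type-c best response for Firm 2: q₂(c) = (85 − c)/2 − q₁/2.
Firm 1 maximizes expected profit; its first-order condition is 85 − 2q₁ − E[q₂] − 10 = 0.
Substituting E[q₂] and solving: E[c₂] = 15.8, so q₁ = (85 − 2·10 + 15.8)/3 = 26.9333.
q₂(low-cost) = (85 − 15 − 26.9333)/2 = 21.5333.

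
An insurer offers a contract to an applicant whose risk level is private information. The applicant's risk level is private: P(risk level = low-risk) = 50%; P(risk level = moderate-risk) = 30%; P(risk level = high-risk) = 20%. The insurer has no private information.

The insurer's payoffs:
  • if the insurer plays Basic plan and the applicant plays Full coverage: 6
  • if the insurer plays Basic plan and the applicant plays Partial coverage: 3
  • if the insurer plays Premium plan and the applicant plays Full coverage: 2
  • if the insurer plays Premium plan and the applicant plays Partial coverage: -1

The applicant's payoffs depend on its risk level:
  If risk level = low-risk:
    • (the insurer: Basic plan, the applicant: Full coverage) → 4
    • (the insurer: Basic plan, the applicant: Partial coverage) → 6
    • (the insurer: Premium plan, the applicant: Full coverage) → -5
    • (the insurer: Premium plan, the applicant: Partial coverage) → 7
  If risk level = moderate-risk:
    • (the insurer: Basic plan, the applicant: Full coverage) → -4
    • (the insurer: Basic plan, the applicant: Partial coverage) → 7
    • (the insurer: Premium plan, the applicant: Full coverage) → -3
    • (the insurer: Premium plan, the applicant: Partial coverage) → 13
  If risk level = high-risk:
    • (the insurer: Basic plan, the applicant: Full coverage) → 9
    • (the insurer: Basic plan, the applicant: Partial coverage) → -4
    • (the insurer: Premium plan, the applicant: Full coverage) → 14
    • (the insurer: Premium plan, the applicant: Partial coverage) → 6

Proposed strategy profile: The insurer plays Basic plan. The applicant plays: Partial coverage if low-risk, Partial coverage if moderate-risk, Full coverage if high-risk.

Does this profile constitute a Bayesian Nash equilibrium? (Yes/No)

The insurer plays Basic plan: E[Basic plan] = 0.5·(3) + 0.3·(3) + 0.2·(6) = 3.6; E[Premium plan] = -0.4. Best-responding. ✓
The applicant (risk level low-risk), facing Basic plan: Full coverage gives 4, Partial coverage gives 6. Proposed Partial coverage is best. ✓
The applicant (risk level moderate-risk), facing Basic plan: Full coverage gives -4, Partial coverage gives 7. Proposed Partial coverage is best. ✓
The applicant (risk level high-risk), facing Basic plan: Full coverage gives 9, Partial coverage gives -4. Proposed Full coverage is best. ✓

Yes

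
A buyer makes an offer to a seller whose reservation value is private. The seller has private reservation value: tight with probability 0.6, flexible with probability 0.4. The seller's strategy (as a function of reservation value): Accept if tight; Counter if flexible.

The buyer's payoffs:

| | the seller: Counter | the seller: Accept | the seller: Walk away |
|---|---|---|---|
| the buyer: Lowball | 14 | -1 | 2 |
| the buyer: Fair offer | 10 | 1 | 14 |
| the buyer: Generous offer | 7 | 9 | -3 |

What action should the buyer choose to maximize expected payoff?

Generous offer

E[Lowball] = 0.6·(-1) + 0.4·(14) = 5
E[Fair offer] = 0.6·(1) + 0.4·(10) = 4.6
E[Generous offer] = 0.6·(9) + 0.4·(7) = 8.2
Best response: Generous offer (8.2 is the largest).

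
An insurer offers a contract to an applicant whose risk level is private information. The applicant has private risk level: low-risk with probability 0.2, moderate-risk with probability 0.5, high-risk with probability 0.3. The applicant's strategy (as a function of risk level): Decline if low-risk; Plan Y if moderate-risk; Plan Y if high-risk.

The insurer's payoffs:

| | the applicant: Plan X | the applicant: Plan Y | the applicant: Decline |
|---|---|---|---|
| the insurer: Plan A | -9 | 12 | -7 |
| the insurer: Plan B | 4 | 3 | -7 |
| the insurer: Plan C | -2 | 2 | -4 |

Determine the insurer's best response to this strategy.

E[Plan A] = 0.2·(-7) + 0.5·(12) + 0.3·(12) = 8.2
E[Plan B] = 0.2·(-7) + 0.5·(3) + 0.3·(3) = 1
E[Plan C] = 0.2·(-4) + 0.5·(2) + 0.3·(2) = 0.8
Best response: Plan A (8.2 is the largest).

Plan A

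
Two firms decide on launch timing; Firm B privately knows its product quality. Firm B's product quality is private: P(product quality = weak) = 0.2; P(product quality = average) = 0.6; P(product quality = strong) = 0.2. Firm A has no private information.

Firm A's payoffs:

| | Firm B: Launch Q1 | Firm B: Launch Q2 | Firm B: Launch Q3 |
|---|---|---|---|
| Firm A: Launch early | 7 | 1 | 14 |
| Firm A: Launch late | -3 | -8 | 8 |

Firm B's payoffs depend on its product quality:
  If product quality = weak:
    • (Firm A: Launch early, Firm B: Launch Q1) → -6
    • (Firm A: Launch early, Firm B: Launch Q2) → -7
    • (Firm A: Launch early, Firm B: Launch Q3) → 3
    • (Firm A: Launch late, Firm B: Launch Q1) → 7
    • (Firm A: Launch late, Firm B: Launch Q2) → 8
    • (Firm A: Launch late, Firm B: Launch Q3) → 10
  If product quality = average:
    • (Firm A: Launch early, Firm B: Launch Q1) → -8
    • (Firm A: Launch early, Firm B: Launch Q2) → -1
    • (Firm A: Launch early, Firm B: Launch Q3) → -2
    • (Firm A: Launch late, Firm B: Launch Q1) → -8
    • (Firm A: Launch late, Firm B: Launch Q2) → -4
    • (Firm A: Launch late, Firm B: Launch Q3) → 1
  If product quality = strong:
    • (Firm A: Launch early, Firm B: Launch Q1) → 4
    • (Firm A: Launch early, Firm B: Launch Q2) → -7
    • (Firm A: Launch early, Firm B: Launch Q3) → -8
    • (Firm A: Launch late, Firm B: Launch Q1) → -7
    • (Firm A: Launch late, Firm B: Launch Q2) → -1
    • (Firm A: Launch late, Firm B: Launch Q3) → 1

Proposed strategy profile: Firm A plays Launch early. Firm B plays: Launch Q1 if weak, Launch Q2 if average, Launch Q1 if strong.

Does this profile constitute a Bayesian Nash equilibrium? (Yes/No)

No

Firm A plays Launch early: E[Launch early] = 0.2·(7) + 0.6·(1) + 0.2·(7) = 3.4; E[Launch late] = -6. Best-responding. ✓
Firm B (product quality weak), facing Launch early: Launch Q1 gives -6, Launch Q2 gives -7, Launch Q3 gives 3. Proposed Launch Q1 is not best — profitable deviation exists. ✗
Firm B (product quality average), facing Launch early: Launch Q1 gives -8, Launch Q2 gives -1, Launch Q3 gives -2. Proposed Launch Q2 is best. ✓
Firm B (product quality strong), facing Launch early: Launch Q1 gives 4, Launch Q2 gives -7, Launch Q3 gives -8. Proposed Launch Q1 is best. ✓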